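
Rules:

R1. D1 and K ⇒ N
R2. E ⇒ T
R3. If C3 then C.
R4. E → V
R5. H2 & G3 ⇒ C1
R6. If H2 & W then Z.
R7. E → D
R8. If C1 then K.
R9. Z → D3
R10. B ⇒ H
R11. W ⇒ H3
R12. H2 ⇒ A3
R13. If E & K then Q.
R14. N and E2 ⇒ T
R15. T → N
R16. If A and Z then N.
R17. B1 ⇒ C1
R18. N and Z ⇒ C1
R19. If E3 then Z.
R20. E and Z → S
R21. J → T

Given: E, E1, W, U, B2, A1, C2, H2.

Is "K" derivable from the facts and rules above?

T  (by R2: E)
Z  (by R6: H2, W)
N  (by R15: T)
C1  (by R18: N, Z)
K  (by R8: C1)

Yes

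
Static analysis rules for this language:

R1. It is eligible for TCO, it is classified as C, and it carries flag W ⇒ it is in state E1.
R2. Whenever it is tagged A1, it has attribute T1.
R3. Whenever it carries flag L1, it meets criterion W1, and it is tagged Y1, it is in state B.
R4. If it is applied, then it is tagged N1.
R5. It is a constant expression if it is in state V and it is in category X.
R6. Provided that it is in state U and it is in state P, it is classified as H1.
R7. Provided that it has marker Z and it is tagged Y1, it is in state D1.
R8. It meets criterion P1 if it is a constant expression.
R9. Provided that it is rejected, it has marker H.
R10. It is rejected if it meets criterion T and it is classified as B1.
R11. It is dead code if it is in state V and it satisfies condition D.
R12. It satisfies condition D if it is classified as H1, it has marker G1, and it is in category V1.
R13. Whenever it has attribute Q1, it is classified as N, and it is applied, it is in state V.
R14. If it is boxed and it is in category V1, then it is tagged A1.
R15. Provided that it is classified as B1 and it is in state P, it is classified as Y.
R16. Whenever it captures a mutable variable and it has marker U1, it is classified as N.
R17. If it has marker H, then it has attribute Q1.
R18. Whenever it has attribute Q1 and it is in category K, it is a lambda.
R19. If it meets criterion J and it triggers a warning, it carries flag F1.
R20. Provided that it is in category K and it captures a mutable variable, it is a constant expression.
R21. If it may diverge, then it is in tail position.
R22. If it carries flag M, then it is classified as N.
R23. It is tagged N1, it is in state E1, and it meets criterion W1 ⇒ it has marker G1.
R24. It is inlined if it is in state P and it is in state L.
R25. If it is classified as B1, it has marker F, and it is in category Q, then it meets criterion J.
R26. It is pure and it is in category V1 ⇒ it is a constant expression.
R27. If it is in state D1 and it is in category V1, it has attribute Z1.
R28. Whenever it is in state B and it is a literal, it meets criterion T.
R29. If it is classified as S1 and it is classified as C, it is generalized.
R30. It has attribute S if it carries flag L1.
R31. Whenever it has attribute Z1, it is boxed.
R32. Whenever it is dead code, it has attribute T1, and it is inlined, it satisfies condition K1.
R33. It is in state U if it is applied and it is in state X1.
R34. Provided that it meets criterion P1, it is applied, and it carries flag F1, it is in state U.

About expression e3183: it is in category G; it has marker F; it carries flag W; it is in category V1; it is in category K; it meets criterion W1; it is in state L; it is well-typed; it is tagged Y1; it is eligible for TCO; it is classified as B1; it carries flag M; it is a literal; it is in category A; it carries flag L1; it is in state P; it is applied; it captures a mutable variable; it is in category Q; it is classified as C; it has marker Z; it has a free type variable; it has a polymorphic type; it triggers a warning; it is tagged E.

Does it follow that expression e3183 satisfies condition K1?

Yes

By R1 (it is eligible for TCO, it is classified as C, it carries flag W): it is in state E1.
By R3 (it carries flag L1, it meets criterion W1, it is tagged Y1): it is in state B.
By R4 (it is applied): it is tagged N1.
By R7 (it has marker Z, it is tagged Y1): it is in state D1.
By R20 (it is in category K, it captures a mutable variable): it is a constant expression.
By R22 (it carries flag M): it is classified as N.
By R23 (it is tagged N1, it is in state E1, it meets criterion W1): it has marker G1.
By R24 (it is in state P, it is in state L): it is inlined.
By R25 (it is classified as B1, it has marker F, it is in category Q): it meets criterion J.
By R27 (it is in state D1, it is in category V1): it has attribute Z1.
By R28 (it is in state B, it is a literal): it meets criterion T.
By R31 (it has attribute Z1): it is boxed.
By R8 (it is a constant expression): it meets criterion P1.
By R10 (it meets criterion T, it is classified as B1): it is rejected.
By R14 (it is boxed, it is in category V1): it is tagged A1.
By R19 (it meets criterion J, it triggers a warning): it carries flag F1.
By R34 (it meets criterion P1, it is applied, it carries flag F1): it is in state U.
By R2 (it is tagged A1): it has attribute T1.
By R6 (it is in state U, it is in state P): it is classified as H1.
By R9 (it is rejected): it has marker H.
By R12 (it is classified as H1, it has marker G1, it is in category V1): it satisfies condition D.
By R17 (it has marker H): it has attribute Q1.
By R13 (it has attribute Q1, it is classified as N, it is applied): it is in state V.
By R11 (it is in state V, it satisfies condition D): it is dead code.
By R32 (it is dead code, it has attribute T1, it is inlined): it satisfies condition K1.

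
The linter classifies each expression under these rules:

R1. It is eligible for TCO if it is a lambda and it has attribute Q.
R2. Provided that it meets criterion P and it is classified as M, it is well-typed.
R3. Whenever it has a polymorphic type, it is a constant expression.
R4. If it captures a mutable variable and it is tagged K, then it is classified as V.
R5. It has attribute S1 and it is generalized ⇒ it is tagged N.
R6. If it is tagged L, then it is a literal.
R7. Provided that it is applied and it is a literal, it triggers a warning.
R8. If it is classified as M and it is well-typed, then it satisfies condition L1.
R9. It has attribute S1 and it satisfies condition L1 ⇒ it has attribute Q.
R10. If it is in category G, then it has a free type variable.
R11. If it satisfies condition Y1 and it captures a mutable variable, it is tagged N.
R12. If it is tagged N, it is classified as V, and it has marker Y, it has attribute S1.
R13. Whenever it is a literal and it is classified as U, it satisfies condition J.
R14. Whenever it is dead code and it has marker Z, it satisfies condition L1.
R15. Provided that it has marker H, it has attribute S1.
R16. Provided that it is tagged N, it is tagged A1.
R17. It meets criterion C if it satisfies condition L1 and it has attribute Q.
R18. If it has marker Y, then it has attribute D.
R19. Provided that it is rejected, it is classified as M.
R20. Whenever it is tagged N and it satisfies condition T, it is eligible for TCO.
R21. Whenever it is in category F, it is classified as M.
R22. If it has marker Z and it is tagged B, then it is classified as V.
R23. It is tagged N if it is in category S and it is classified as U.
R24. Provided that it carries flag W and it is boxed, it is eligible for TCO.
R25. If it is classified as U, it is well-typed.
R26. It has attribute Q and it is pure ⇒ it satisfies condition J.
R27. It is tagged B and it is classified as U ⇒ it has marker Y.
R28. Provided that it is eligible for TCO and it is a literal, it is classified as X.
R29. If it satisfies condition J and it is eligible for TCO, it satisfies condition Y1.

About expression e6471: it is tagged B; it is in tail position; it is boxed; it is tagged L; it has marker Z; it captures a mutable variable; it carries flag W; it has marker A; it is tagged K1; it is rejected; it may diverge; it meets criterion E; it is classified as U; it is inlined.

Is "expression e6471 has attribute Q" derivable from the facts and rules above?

Yes

By R6 (it is tagged L): it is a literal.
By R13 (it is a literal, it is classified as U): it satisfies condition J.
By R19 (it is rejected): it is classified as M.
By R22 (it has marker Z, it is tagged B): it is classified as V.
By R24 (it carries flag W, it is boxed): it is eligible for TCO.
By R25 (it is classified as U): it is well-typed.
By R27 (it is tagged B, it is classified as U): it has marker Y.
By R29 (it satisfies condition J, it is eligible for TCO): it satisfies condition Y1.
By R8 (it is classified as M, it is well-typed): it satisfies condition L1.
By R11 (it satisfies condition Y1, it captures a mutable variable): it is tagged N.
By R12 (it is tagged N, it is classified as V, it has marker Y): it has attribute S1.
By R9 (it has attribute S1, it satisfies condition L1): it has attribute Q.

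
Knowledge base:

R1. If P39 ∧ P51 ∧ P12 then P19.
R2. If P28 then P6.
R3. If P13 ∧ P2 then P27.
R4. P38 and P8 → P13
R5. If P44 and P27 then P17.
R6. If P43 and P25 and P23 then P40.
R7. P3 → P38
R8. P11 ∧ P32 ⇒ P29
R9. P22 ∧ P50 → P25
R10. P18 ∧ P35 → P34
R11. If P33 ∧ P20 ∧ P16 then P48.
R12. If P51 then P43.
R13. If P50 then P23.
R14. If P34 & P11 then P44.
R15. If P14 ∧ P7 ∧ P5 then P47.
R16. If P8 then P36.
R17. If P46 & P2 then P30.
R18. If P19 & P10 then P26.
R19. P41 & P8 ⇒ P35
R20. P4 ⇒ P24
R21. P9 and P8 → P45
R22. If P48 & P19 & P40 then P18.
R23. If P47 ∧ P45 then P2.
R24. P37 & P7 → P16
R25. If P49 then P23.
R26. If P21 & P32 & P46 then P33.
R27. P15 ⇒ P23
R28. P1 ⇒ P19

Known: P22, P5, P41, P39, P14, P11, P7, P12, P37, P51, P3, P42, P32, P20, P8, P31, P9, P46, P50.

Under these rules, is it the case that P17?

No

Forward chaining from the given facts derives: P19, P38, P29, P25, P43, P23, P47, P36, P35, P45, P2, P16, P13, P40, P30, P27.
The only rule concluding P17 is R5, which needs P44; that is never established.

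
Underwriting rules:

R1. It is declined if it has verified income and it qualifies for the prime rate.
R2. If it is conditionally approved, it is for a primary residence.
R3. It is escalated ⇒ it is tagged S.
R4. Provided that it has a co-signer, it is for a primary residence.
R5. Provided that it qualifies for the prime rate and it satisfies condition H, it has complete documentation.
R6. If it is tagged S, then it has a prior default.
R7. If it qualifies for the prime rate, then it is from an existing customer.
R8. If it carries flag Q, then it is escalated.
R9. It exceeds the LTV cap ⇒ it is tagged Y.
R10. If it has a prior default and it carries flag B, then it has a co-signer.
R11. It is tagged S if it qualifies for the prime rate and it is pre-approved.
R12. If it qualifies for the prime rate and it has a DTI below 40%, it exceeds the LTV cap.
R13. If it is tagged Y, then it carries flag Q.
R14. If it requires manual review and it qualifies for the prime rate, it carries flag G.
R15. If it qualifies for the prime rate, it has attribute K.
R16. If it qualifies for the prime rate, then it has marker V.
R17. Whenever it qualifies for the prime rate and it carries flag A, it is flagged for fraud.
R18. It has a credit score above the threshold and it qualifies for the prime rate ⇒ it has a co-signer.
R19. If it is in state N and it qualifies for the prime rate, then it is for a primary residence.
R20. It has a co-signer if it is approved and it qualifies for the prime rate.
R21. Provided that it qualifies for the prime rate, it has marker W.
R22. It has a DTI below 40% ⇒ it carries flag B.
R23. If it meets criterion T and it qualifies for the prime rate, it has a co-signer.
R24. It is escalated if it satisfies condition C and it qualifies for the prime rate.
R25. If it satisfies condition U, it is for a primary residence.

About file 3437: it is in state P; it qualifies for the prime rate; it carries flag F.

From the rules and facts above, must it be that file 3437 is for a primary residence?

No

Forward chaining from the given facts derives: is from an existing customer, has attribute K, has marker V, has marker W.
Rules concluding "it is for a primary residence": R2 needs "it is conditionally approved"; R4 needs "it has a co-signer"; R19 needs "it is in state N"; R25 needs "it satisfies condition U" — none of these are established.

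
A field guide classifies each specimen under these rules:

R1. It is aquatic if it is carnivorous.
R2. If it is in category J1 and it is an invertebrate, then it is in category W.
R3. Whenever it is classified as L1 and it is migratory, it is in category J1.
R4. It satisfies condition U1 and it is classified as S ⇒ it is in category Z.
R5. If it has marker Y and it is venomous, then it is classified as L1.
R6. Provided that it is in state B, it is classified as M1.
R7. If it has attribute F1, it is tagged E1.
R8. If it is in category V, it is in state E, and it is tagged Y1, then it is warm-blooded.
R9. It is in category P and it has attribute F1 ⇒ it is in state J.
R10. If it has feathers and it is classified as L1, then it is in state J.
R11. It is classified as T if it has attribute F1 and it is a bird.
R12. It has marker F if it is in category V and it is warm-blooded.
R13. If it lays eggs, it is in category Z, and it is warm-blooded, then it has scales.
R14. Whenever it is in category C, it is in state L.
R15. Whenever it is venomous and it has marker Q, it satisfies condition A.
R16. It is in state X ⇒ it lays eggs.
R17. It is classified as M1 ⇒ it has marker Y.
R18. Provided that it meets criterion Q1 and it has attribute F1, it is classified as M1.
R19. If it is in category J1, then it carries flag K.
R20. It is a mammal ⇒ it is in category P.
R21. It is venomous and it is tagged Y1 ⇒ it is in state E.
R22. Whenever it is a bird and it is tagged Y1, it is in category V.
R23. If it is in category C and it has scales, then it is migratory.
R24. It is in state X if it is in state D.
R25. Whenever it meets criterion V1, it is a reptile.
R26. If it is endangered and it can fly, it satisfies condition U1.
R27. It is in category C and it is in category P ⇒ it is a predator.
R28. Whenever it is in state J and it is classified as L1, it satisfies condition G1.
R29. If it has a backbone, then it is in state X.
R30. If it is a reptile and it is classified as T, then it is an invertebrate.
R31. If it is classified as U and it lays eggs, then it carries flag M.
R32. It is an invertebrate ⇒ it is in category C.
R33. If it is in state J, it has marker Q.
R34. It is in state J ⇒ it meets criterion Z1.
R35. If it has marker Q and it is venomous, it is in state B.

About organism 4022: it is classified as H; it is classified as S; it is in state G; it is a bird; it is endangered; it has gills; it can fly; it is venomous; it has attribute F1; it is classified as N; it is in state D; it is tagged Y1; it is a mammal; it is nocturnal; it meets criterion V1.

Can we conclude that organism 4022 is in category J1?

Yes

By R11 (it has attribute F1, it is a bird): it is classified as T.
By R20 (it is a mammal): it is in category P.
By R21 (it is venomous, it is tagged Y1): it is in state E.
By R22 (it is a bird, it is tagged Y1): it is in category V.
By R24 (it is in state D): it is in state X.
By R25 (it meets criterion V1): it is a reptile.
By R26 (it is endangered, it can fly): it satisfies condition U1.
By R30 (it is a reptile, it is classified as T): it is an invertebrate.
By R32 (it is an invertebrate): it is in category C.
By R4 (it satisfies condition U1, it is classified as S): it is in category Z.
By R8 (it is in category V, it is in state E, it is tagged Y1): it is warm-blooded.
By R9 (it is in category P, it has attribute F1): it is in state J.
By R16 (it is in state X): it lays eggs.
By R33 (it is in state J): it has marker Q.
By R35 (it has marker Q, it is venomous): it is in state B.
By R6 (it is in state B): it is classified as M1.
By R13 (it lays eggs, it is in category Z, it is warm-blooded): it has scales.
By R17 (it is classified as M1): it has marker Y.
By R23 (it is in category C, it has scales): it is migratory.
By R5 (it has marker Y, it is venomous): it is classified as L1.
By R3 (it is classified as L1, it is migratory): it is in category J1.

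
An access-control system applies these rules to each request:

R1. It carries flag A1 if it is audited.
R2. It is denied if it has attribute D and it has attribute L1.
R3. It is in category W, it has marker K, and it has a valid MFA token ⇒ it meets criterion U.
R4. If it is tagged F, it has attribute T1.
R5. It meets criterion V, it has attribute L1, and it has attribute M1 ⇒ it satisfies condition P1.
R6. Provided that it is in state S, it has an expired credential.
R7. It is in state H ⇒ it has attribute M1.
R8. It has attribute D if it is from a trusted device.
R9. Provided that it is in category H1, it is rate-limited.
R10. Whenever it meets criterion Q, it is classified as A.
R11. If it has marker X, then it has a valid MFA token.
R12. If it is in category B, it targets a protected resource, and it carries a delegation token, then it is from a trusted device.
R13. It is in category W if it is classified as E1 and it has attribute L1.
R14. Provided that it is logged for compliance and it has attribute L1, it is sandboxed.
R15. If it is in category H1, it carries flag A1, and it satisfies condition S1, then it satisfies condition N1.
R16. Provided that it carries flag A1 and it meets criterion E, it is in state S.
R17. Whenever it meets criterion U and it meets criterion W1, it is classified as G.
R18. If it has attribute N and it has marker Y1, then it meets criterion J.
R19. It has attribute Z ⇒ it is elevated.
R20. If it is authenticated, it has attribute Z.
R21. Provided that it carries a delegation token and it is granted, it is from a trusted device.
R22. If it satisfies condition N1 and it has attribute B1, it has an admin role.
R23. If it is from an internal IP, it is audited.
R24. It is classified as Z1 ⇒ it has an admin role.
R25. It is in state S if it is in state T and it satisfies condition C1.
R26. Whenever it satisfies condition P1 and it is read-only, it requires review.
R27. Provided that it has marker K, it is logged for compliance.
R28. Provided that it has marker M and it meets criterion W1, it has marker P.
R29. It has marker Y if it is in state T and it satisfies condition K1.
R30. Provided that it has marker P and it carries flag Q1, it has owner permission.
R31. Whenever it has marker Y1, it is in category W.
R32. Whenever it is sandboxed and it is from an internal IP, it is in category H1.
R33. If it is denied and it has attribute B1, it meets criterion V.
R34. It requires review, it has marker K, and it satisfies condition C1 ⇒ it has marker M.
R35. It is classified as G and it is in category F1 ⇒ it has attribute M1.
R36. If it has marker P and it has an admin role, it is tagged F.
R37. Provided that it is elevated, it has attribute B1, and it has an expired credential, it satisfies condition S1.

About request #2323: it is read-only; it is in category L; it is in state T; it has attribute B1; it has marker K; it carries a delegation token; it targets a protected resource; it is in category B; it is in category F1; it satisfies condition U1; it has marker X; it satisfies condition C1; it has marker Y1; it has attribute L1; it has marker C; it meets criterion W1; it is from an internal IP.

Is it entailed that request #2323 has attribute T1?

No

Forward chaining from the given facts derives: has a valid MFA token, is from a trusted device, is audited, is in state S, is logged for compliance, is in category W, carries flag A1, meets criterion U, has an expired credential, has attribute D, is sandboxed, is classified as G, is in category H1, has attribute M1, is denied, is rate-limited, meets criterion V, satisfies condition P1, requires review, has marker M, has marker P.
The only rule concluding "it has attribute T1" is R4, which needs "it is tagged F"; that is never established.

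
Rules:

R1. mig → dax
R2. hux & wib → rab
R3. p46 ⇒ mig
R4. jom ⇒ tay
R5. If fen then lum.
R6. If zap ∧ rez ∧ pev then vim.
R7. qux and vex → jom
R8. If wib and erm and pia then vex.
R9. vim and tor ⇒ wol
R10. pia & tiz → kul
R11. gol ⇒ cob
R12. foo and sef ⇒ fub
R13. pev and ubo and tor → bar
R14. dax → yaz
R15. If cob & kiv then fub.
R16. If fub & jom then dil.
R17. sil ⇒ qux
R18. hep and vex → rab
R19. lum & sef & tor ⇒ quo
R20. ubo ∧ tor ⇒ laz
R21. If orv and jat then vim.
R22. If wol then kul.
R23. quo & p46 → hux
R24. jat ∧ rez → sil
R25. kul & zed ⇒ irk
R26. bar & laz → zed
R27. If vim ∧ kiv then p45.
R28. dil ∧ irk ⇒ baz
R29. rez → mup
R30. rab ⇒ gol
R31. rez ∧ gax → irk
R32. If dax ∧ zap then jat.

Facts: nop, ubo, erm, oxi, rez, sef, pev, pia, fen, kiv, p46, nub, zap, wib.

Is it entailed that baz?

No

Forward chaining from the given facts derives: mig, lum, vim, vex, p45, mup, dax, yaz, jat, sil, qux, jom, tay.
The only rule concluding baz is R28, which needs dil; that is never established.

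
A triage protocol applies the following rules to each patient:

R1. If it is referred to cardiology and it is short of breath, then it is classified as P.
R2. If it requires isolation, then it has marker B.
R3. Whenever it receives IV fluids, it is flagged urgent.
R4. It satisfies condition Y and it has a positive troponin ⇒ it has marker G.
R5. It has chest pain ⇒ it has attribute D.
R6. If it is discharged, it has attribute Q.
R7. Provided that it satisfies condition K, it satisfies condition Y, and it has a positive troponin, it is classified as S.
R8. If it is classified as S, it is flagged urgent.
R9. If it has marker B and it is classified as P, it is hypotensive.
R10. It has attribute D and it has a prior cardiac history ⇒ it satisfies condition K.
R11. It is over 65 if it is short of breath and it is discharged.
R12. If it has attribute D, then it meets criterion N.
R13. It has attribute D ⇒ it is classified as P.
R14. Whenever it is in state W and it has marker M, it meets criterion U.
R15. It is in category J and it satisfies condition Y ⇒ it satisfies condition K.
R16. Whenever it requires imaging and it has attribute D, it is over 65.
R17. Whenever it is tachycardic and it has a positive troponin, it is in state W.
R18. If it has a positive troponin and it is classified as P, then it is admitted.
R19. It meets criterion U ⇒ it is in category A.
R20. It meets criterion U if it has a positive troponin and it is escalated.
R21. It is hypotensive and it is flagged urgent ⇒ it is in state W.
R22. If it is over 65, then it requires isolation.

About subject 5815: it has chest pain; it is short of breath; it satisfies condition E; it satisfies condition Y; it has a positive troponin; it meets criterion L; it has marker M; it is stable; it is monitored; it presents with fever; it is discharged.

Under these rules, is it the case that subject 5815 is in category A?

Forward chaining from the given facts derives: has marker G, has attribute D, has attribute Q, is over 65, meets criterion N, is classified as P, is admitted, requires isolation, has marker B, is hypotensive.
The only rule concluding "it is in category A" is R19, which needs "it meets criterion U"; that is never established.

No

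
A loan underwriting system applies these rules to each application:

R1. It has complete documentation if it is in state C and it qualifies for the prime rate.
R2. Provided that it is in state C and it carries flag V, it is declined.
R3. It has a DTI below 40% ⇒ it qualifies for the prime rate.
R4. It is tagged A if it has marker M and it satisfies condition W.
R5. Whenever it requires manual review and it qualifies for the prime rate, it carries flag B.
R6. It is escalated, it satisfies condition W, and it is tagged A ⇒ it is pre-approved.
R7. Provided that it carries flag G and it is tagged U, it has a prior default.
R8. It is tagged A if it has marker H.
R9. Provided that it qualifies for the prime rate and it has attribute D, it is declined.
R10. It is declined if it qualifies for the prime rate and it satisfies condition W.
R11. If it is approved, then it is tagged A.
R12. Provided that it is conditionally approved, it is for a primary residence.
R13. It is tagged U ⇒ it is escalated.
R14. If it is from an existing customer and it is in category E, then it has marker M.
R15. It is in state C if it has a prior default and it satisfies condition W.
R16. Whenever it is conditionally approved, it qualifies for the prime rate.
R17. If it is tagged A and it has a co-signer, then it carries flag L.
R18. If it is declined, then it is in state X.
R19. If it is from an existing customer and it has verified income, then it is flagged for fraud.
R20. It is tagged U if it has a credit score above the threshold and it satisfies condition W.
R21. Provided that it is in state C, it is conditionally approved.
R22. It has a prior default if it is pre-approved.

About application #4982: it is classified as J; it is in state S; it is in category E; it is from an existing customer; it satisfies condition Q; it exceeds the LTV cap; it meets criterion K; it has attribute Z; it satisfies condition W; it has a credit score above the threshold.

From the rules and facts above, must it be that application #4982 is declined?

Yes

By R14 (it is from an existing customer, it is in category E): it has marker M.
By R20 (it has a credit score above the threshold, it satisfies condition W): it is tagged U.
By R4 (it has marker M, it satisfies condition W): it is tagged A.
By R13 (it is tagged U): it is escalated.
By R6 (it is escalated, it satisfies condition W, it is tagged A): it is pre-approved.
By R22 (it is pre-approved): it has a prior default.
By R15 (it has a prior default, it satisfies condition W): it is in state C.
By R21 (it is in state C): it is conditionally approved.
By R16 (it is conditionally approved): it qualifies for the prime rate.
By R10 (it qualifies for the prime rate, it satisfies condition W): it is declined.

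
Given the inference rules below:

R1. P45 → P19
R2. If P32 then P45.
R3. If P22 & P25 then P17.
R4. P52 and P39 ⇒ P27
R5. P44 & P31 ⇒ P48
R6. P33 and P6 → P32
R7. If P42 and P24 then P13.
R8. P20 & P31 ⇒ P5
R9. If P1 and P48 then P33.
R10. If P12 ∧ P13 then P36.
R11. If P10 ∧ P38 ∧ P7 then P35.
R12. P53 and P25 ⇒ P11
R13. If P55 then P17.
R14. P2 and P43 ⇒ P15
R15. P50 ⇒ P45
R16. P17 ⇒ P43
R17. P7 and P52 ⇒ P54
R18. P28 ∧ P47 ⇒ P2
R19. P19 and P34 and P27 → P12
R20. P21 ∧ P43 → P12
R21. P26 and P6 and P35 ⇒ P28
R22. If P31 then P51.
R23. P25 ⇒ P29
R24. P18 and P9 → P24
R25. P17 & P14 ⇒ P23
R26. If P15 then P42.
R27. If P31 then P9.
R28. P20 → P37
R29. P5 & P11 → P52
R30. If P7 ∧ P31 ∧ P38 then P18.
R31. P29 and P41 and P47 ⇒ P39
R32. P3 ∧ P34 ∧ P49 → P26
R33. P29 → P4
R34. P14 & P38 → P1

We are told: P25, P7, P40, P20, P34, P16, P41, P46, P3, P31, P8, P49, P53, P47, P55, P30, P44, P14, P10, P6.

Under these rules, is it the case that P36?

Forward chaining from the given facts derives: P48, P5, P11, P17, P43, P51, P29, P23, P9, P37, P52, P39, P26, P4, P27, P54.
The only rule concluding P36 is R10, which needs P12; that is never established.

No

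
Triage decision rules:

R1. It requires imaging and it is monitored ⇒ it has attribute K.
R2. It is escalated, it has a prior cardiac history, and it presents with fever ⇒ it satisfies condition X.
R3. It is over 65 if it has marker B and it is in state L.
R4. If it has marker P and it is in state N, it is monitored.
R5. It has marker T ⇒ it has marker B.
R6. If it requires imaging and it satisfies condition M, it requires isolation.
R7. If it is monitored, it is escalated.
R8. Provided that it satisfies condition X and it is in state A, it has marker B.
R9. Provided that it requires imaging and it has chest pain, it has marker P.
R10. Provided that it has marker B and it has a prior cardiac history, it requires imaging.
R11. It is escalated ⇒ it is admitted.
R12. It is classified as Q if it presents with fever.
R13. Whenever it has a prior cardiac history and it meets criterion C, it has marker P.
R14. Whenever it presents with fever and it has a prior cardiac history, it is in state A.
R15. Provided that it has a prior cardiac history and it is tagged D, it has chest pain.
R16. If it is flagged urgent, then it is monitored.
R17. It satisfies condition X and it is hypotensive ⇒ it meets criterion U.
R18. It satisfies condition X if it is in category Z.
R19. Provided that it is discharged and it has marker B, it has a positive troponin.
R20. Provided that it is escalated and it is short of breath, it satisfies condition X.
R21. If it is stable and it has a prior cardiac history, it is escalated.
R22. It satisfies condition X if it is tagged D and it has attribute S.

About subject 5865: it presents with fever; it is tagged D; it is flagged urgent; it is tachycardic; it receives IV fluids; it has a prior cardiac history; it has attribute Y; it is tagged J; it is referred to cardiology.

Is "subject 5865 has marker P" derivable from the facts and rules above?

By R14 (it presents with fever, it has a prior cardiac history): it is in state A.
By R15 (it has a prior cardiac history, it is tagged D): it has chest pain.
By R16 (it is flagged urgent): it is monitored.
By R7 (it is monitored): it is escalated.
By R2 (it is escalated, it has a prior cardiac history, it presents with fever): it satisfies condition X.
By R8 (it satisfies condition X, it is in state A): it has marker B.
By R10 (it has marker B, it has a prior cardiac history): it requires imaging.
By R9 (it requires imaging, it has chest pain): it has marker P.

Yes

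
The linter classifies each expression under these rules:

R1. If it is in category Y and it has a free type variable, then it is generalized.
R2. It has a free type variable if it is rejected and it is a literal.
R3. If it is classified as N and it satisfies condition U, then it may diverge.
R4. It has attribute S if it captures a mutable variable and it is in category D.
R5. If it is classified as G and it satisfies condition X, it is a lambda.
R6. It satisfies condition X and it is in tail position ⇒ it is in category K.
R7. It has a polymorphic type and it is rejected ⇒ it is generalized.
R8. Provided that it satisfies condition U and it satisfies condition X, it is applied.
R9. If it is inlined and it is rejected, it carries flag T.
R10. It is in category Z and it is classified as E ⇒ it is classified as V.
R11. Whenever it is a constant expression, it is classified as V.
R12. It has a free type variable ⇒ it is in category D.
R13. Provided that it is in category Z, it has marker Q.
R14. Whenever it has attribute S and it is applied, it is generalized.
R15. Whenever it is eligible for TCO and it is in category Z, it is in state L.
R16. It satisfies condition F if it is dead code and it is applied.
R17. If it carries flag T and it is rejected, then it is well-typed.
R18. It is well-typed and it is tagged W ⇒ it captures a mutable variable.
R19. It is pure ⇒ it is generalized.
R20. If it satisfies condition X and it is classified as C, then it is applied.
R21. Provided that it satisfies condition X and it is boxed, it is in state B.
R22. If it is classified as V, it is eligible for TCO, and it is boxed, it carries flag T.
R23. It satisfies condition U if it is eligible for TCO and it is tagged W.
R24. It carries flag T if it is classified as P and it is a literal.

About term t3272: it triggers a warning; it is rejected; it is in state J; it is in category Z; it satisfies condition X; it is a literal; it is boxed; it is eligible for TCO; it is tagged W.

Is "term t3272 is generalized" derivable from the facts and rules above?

No

Forward chaining from the given facts derives: has a free type variable, is in category D, has marker Q, is in state L, is in state B, satisfies condition U, is applied.
Rules concluding "it is generalized": R1 needs "it is in category Y"; R7 needs "it has a polymorphic type"; R14 needs "it has attribute S"; R19 needs "it is pure" — none of these are established.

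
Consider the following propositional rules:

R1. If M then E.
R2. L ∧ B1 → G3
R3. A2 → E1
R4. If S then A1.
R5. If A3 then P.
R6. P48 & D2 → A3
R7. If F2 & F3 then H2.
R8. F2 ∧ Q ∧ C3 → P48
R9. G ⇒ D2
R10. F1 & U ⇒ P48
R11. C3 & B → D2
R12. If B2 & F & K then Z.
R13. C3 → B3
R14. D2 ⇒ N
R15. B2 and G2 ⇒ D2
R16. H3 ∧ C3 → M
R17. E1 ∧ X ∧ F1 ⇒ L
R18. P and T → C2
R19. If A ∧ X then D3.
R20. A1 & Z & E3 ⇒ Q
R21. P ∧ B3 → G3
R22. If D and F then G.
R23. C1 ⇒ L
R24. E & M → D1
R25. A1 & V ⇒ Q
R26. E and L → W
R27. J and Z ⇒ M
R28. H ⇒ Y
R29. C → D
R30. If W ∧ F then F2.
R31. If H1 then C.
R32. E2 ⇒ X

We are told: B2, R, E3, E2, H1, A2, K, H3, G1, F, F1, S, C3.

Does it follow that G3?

Yes

E1  (by R3: A2)
A1  (by R4: S)
Z  (by R12: B2, F, K)
B3  (by R13: C3)
M  (by R16: H3, C3)
Q  (by R20: A1, Z, E3)
C  (by R31: H1)
X  (by R32: E2)
E  (by R1: M)
L  (by R17: E1, X, F1)
W  (by R26: E, L)
D  (by R29: C)
F2  (by R30: W, F)
P48  (by R8: F2, Q, C3)
G  (by R22: D, F)
D2  (by R9: G)
A3  (by R6: P48, D2)
P  (by R5: A3)
G3  (by R21: P, B3)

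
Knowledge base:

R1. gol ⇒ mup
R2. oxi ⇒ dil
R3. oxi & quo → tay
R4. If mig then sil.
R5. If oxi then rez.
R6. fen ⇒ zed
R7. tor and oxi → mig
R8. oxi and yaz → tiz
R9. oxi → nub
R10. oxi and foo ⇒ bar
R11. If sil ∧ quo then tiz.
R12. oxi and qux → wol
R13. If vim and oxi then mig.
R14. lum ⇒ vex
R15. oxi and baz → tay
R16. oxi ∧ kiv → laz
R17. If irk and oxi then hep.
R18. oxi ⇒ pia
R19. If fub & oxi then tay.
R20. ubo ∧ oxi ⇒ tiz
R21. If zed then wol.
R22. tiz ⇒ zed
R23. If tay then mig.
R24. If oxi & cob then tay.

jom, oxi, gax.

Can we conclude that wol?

Forward chaining from the given facts derives: dil, rez, nub, pia.
Rules concluding wol: R12 needs qux; R21 needs zed — none of these are established.

No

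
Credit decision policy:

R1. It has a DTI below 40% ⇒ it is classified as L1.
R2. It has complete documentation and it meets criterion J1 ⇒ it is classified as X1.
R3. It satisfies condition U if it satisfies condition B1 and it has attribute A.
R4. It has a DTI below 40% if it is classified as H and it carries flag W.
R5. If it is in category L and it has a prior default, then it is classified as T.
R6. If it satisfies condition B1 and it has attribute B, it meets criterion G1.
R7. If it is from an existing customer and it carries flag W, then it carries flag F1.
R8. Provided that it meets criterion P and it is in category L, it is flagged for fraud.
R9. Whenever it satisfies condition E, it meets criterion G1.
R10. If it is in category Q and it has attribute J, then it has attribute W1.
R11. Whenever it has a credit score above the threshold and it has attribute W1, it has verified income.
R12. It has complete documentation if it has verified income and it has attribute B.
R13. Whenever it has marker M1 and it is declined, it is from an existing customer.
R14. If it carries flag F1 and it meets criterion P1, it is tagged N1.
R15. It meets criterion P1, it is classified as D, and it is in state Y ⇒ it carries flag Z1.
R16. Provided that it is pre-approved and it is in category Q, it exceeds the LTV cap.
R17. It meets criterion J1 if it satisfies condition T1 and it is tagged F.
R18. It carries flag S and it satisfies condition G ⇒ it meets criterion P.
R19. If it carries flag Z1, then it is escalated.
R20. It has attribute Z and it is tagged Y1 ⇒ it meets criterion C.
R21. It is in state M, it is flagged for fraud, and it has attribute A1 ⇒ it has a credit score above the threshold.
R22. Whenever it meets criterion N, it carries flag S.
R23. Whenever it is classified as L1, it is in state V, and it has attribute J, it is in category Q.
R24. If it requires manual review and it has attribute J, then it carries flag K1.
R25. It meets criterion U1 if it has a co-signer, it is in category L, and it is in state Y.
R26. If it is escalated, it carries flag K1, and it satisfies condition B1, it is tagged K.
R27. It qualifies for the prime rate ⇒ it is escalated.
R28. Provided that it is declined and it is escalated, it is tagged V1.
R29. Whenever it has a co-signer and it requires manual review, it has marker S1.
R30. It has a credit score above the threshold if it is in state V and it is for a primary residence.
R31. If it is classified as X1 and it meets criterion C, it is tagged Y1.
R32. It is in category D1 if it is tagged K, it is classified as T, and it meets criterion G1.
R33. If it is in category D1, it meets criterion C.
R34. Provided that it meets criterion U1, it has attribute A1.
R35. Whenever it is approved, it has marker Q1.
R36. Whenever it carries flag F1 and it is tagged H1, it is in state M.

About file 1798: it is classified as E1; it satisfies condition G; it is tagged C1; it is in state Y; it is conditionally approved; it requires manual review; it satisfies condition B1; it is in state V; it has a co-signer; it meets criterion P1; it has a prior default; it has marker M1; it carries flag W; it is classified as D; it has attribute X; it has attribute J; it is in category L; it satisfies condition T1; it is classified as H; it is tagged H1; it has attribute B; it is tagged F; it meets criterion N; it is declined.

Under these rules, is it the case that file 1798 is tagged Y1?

Yes

By R4 (it is classified as H, it carries flag W): it has a DTI below 40%.
By R5 (it is in category L, it has a prior default): it is classified as T.
By R6 (it satisfies condition B1, it has attribute B): it meets criterion G1.
By R13 (it has marker M1, it is declined): it is from an existing customer.
By R15 (it meets criterion P1, it is classified as D, it is in state Y): it carries flag Z1.
By R17 (it satisfies condition T1, it is tagged F): it meets criterion J1.
By R19 (it carries flag Z1): it is escalated.
By R22 (it meets criterion N): it carries flag S.
By R24 (it requires manual review, it has attribute J): it carries flag K1.
By R25 (it has a co-signer, it is in category L, it is in state Y): it meets criterion U1.
By R26 (it is escalated, it carries flag K1, it satisfies condition B1): it is tagged K.
By R32 (it is tagged K, it is classified as T, it meets criterion G1): it is in category D1.
By R33 (it is in category D1): it meets criterion C.
By R34 (it meets criterion U1): it has attribute A1.
By R1 (it has a DTI below 40%): it is classified as L1.
By R7 (it is from an existing customer, it carries flag W): it carries flag F1.
By R18 (it carries flag S, it satisfies condition G): it meets criterion P.
By R23 (it is classified as L1, it is in state V, it has attribute J): it is in category Q.
By R36 (it carries flag F1, it is tagged H1): it is in state M.
By R8 (it meets criterion P, it is in category L): it is flagged for fraud.
By R10 (it is in category Q, it has attribute J): it has attribute W1.
By R21 (it is in state M, it is flagged for fraud, it has attribute A1): it has a credit score above the threshold.
By R11 (it has a credit score above the threshold, it has attribute W1): it has verified income.
By R12 (it has verified income, it has attribute B): it has complete documentation.
By R2 (it has complete documentation, it meets criterion J1): it is classified as X1.
By R31 (it is classified as X1, it meets criterion C): it is tagged Y1.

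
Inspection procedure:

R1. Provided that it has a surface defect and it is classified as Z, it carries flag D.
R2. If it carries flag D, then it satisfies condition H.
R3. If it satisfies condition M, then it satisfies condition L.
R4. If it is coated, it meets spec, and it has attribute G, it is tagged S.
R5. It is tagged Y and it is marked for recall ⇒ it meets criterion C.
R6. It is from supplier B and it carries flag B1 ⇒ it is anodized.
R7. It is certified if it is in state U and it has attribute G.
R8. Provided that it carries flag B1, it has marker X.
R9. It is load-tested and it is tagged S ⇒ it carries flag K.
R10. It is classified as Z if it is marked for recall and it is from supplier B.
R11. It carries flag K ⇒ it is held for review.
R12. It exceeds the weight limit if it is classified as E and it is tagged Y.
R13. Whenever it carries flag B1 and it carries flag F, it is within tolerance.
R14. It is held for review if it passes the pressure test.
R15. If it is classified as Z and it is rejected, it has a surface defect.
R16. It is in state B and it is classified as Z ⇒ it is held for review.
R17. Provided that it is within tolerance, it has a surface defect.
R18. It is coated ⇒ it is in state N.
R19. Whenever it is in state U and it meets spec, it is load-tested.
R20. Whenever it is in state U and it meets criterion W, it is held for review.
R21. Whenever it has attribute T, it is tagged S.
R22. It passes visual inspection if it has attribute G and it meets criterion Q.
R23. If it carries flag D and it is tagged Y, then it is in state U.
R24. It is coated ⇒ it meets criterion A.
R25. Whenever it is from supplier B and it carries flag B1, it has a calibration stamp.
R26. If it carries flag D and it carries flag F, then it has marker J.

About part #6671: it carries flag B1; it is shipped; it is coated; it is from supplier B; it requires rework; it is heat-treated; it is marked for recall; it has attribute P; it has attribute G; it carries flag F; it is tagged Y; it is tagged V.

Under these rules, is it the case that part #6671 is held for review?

No

Forward chaining from the given facts derives: meets criterion C, is anodized, has marker X, is classified as Z, is within tolerance, has a surface defect, is in state N, meets criterion A, has a calibration stamp, carries flag D, satisfies condition H, is in state U, has marker J, is certified.
Rules concluding "it is held for review": R11 needs "it carries flag K"; R14 needs "it passes the pressure test"; R16 needs "it is in state B"; R20 needs "it meets criterion W" — none of these are established.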